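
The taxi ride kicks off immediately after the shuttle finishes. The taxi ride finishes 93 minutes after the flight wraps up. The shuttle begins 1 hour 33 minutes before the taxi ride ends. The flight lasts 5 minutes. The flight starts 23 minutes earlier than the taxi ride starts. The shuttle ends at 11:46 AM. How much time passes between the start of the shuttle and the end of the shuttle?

The taxi ride starts at 11:46 AM.
The flight starts at 11:46 AM − 23 min = 11:23 AM.
The flight ends at 11:23 AM + 5 min = 11:28 AM.
The taxi ride ends at 11:28 AM + 93 min = 1:01 PM.
The shuttle starts at 1:01 PM − 93 min = 11:28 AM.
From 11:28 AM to 11:46 AM is 18 minutes.

18 minutes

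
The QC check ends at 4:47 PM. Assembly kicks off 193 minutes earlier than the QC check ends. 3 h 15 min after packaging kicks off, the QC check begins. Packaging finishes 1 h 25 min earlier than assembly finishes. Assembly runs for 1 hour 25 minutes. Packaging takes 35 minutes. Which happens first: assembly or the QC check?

assembly

Assembly starts at 4:47 PM − 193 min = 1:34 PM.
Assembly ends at 1:34 PM + 85 min = 2:59 PM.
Packaging ends at 2:59 PM − 85 min = 1:34 PM.
Packaging starts at 1:34 PM − 35 min = 12:59 PM.
The QC check starts at 12:59 PM + 195 min = 4:14 PM.
Assembly starts at 1:34 PM and the QC check starts at 4:14 PM, so assembly is first.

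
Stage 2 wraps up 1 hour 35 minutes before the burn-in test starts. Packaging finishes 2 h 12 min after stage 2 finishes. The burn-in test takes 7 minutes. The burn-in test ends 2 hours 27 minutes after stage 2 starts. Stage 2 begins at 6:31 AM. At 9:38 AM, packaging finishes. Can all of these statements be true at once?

No

The burn-in test ends at 6:31 AM + 147 min = 8:58 AM.
The burn-in test starts at 8:58 AM − 7 min = 8:51 AM.
Stage 2 ends at 8:51 AM − 95 min = 7:16 AM.
Packaging ends at 7:16 AM + 132 min = 9:28 AM.
But packaging is also said to end at 9:38 AM — a 10-minute conflict.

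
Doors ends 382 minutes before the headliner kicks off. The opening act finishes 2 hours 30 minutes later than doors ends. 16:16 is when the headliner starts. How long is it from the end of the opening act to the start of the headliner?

232 minutes

Doors ends at 16:16 − 382 min = 09:54.
The opening act ends at 09:54 + 150 min = 12:24.
From 12:24 to 16:16 is 232 minutes.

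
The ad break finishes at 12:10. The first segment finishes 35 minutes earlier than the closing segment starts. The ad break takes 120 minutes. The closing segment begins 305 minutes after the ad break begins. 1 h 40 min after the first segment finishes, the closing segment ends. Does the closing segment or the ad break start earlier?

The ad break starts at 12:10 − 120 min = 10:10.
The closing segment starts at 10:10 + 305 min = 15:15.
The closing segment starts at 15:15 and the ad break starts at 10:10, so the ad break is first.

the ad break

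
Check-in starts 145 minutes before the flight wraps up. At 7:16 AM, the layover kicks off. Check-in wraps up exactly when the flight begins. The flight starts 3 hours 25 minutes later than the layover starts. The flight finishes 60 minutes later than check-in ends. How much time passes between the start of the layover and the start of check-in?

2 hours

The flight starts at 7:16 AM + 205 min = 10:41 AM.
So check-in ends at 10:41 AM.
The flight ends at 10:41 AM + 60 min = 11:41 AM.
Check-in starts at 11:41 AM − 145 min = 9:16 AM.
From 7:16 AM to 9:16 AM is 2 hours.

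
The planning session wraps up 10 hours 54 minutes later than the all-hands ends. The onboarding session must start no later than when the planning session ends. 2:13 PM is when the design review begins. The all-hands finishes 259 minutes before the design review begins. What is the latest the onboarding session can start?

The all-hands ends at 2:13 PM − 259 min = 9:54 AM.
The planning session ends at 9:54 AM + 654 min = 8:48 PM.
The onboarding session is bounded by the planning session, so the latest it can start is 8:48 PM.

8:48 PM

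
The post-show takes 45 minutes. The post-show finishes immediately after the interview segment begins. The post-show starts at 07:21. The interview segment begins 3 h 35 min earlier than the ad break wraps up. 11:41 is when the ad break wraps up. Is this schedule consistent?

Yes

The interview segment starts at 11:41 − 215 min = 08:06.
So the post-show ends at 08:06.
The post-show starts at 08:06 − 45 min = 07:21.
That matches the stated 07:21, so the schedule is consistent.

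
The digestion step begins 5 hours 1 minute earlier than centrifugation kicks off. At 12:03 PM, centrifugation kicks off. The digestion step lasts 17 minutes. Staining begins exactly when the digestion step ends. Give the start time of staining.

The digestion step starts at 12:03 PM − 301 min = 7:02 AM.
The digestion step ends at 7:02 AM + 17 min = 7:19 AM.
So staining starts at 7:19 AM.

7:19 AM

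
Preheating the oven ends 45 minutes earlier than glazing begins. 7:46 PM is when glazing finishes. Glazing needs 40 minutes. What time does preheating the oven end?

Glazing starts at 7:46 PM − 40 min = 7:06 PM.
Preheating the oven ends at 7:06 PM − 45 min = 6:21 PM.

6:21 PM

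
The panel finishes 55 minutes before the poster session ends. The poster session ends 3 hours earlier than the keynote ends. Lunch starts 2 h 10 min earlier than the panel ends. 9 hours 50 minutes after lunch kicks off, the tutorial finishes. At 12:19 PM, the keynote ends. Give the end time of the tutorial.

The poster session ends at 12:19 PM − 180 min = 9:19 AM.
The panel ends at 9:19 AM − 55 min = 8:24 AM.
Lunch starts at 8:24 AM − 130 min = 6:14 AM.
The tutorial ends at 6:14 AM + 590 min = 4:04 PM.

4:04 PM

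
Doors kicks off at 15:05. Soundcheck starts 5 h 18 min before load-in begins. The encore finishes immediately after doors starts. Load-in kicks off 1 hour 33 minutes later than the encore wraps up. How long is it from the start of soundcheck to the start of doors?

The encore ends at 15:05.
Load-in starts at 15:05 + 93 min = 16:38.
Soundcheck starts at 16:38 − 318 min = 11:20.
From 11:20 to 15:05 is 3 hours 45 minutes.

3 hours 45 minutes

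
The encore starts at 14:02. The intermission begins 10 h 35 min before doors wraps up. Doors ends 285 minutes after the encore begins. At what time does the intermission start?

08:12

Doors ends at 14:02 + 285 min = 18:47.
The intermission starts at 18:47 − 635 min = 08:12.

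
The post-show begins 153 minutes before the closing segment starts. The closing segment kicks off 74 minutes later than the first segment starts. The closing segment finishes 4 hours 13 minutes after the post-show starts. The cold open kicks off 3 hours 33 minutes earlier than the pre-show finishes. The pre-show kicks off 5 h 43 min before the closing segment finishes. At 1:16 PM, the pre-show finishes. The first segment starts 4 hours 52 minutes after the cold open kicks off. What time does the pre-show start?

The cold open starts at 1:16 PM − 213 min = 9:43 AM.
The first segment starts at 9:43 AM + 292 min = 2:35 PM.
The closing segment starts at 2:35 PM + 74 min = 3:49 PM.
The post-show starts at 3:49 PM − 153 min = 1:16 PM.
The closing segment ends at 1:16 PM + 253 min = 5:29 PM.
The pre-show starts at 5:29 PM − 343 min = 11:46 AM.

11:46 AM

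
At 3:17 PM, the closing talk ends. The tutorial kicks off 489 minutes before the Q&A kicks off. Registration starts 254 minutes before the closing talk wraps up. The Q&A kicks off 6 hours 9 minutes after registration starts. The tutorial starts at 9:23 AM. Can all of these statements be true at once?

Registration starts at 3:17 PM − 254 min = 11:03 AM.
The Q&A starts at 11:03 AM + 369 min = 5:12 PM.
The tutorial starts at 5:12 PM − 489 min = 9:03 AM.
But the tutorial is also said to start at 9:23 AM — a 20-minute conflict.

No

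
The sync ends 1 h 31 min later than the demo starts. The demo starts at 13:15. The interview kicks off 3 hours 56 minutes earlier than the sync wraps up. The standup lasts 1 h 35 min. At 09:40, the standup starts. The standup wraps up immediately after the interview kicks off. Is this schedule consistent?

No

The sync ends at 13:15 + 91 min = 14:46.
The interview starts at 14:46 − 236 min = 10:50.
So the standup ends at 10:50.
The standup starts at 10:50 − 95 min = 09:15.
But the standup is also said to start at 09:40 — a 25-minute conflict.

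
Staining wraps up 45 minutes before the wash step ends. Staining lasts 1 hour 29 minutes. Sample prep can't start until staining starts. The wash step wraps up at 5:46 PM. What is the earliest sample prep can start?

Staining ends at 5:46 PM − 45 min = 5:01 PM.
Staining starts at 5:01 PM − 89 min = 3:32 PM.
Sample prep is bounded by staining, so the earliest it can start is 3:32 PM.

3:32 PM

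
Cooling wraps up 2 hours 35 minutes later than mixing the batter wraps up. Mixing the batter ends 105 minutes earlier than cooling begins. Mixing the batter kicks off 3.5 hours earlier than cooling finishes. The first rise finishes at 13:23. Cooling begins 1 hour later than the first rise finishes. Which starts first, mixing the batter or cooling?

mixing the batter

Cooling starts at 13:23 + 60 min = 14:23.
Mixing the batter ends at 14:23 − 105 min = 12:38.
Cooling ends at 12:38 + 155 min = 15:13.
Mixing the batter starts at 15:13 − 210 min = 11:43.
Mixing the batter starts at 11:43 and cooling starts at 14:23, so mixing the batter is first.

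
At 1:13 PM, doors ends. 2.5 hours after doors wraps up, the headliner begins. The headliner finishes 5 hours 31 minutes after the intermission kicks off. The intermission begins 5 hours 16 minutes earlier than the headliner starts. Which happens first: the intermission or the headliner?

The headliner starts at 1:13 PM + 150 min = 3:43 PM.
The intermission starts at 3:43 PM − 316 min = 10:27 AM.
The intermission starts at 10:27 AM and the headliner starts at 3:43 PM, so the intermission is first.

the intermission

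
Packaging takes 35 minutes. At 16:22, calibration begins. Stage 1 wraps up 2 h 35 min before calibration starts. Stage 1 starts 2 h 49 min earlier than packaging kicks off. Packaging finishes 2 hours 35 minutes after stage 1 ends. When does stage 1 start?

12:58

Stage 1 ends at 16:22 − 155 min = 13:47.
Packaging ends at 13:47 + 155 min = 16:22.
Packaging starts at 16:22 − 35 min = 15:47.
Stage 1 starts at 15:47 − 169 min = 12:58.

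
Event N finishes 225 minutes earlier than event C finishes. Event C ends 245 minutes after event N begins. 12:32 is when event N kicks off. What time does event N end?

12:52

Event C ends at 12:32 + 245 min = 16:37.
Event N ends at 16:37 − 225 min = 12:52.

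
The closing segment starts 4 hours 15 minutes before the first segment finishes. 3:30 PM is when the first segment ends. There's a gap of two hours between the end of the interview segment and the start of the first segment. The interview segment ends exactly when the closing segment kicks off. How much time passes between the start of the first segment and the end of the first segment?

The closing segment starts at 3:30 PM − 255 min = 11:15 AM.
So the interview segment ends at 11:15 AM.
The first segment starts at 11:15 AM + 120 min = 1:15 PM.
From 1:15 PM to 3:30 PM is 2 hours 15 minutes.

2 hours 15 minutes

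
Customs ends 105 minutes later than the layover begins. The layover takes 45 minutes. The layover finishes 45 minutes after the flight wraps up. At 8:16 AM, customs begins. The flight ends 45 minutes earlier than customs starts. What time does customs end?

The flight ends at 8:16 AM − 45 min = 7:31 AM.
The layover ends at 7:31 AM + 45 min = 8:16 AM.
The layover starts at 8:16 AM − 45 min = 7:31 AM.
Customs ends at 7:31 AM + 105 min = 9:16 AM.

9:16 AM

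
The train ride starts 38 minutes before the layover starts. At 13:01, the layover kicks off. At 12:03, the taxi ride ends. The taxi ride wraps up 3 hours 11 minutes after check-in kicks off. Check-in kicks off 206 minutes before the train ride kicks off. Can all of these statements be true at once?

No

The train ride starts at 13:01 − 38 min = 12:23.
Check-in starts at 12:23 − 206 min = 08:57.
The taxi ride ends at 08:57 + 191 min = 12:08.
But the taxi ride is also said to end at 12:03 — a 5-minute conflict.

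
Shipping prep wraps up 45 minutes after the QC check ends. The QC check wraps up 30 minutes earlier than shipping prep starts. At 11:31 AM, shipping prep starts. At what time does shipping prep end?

11:46 AM

The QC check ends at 11:31 AM − 30 min = 11:01 AM.
Shipping prep ends at 11:01 AM + 45 min = 11:46 AM.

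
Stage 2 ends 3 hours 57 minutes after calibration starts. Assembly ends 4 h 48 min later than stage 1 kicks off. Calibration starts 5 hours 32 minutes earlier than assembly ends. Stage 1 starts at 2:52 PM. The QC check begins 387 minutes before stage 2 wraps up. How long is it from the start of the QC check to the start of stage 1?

Assembly ends at 2:52 PM + 288 min = 7:40 PM.
Calibration starts at 7:40 PM − 332 min = 2:08 PM.
Stage 2 ends at 2:08 PM + 237 min = 6:05 PM.
The QC check starts at 6:05 PM − 387 min = 11:38 AM.
From 11:38 AM to 2:52 PM is 3 h 14 min.

3 h 14 min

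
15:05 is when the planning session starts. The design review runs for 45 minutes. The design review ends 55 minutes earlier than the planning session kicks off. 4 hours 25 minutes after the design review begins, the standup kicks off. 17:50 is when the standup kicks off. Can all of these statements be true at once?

Yes

The design review ends at 15:05 − 55 min = 14:10.
The design review starts at 14:10 − 45 min = 13:25.
The standup starts at 13:25 + 265 min = 17:50.
That matches the stated 17:50, so the schedule is consistent.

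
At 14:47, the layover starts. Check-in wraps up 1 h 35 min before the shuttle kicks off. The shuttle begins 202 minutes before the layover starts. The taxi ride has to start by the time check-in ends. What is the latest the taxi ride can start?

09:50

The shuttle starts at 14:47 − 202 min = 11:25.
Check-in ends at 11:25 − 95 min = 09:50.
The taxi ride is bounded by check-in, so the latest it can start is 09:50.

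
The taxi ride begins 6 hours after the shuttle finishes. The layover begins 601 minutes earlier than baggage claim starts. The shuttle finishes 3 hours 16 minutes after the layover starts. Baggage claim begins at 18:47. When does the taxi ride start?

18:02

The layover starts at 18:47 − 601 min = 08:46.
The shuttle ends at 08:46 + 196 min = 12:02.
The taxi ride starts at 12:02 + 360 min = 18:02.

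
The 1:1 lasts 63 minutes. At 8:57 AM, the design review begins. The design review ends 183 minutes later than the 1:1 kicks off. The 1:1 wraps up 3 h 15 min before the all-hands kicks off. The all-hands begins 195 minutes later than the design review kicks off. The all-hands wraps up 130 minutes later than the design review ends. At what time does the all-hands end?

The all-hands starts at 8:57 AM + 195 min = 12:12 PM.
The 1:1 ends at 12:12 PM − 195 min = 8:57 AM.
The 1:1 starts at 8:57 AM − 63 min = 7:54 AM.
The design review ends at 7:54 AM + 183 min = 10:57 AM.
The all-hands ends at 10:57 AM + 130 min = 1:07 PM.

1:07 PM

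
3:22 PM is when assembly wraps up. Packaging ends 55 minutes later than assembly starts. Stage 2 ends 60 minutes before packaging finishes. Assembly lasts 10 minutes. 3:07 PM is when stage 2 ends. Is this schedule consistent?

Yes

Assembly starts at 3:22 PM − 10 min = 3:12 PM.
Packaging ends at 3:12 PM + 55 min = 4:07 PM.
Stage 2 ends at 4:07 PM − 60 min = 3:07 PM.
That matches the stated 3:07 PM, so the schedule is consistent.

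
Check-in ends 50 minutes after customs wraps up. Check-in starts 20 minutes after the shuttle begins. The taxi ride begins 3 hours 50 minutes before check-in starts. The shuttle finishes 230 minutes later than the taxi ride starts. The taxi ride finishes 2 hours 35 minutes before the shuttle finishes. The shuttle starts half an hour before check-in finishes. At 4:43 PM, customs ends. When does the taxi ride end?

Check-in ends at 4:43 PM + 50 min = 5:33 PM.
The shuttle starts at 5:33 PM − 30 min = 5:03 PM.
Check-in starts at 5:03 PM + 20 min = 5:23 PM.
The taxi ride starts at 5:23 PM − 230 min = 1:33 PM.
The shuttle ends at 1:33 PM + 230 min = 5:23 PM.
The taxi ride ends at 5:23 PM − 155 min = 2:48 PM.

2:48 PM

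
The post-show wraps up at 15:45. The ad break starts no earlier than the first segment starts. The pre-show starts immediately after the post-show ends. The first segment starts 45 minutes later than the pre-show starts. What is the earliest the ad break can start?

The pre-show starts at 15:45.
The first segment starts at 15:45 + 45 min = 16:30.
The ad break is bounded by the first segment, so the earliest it can start is 16:30.

16:30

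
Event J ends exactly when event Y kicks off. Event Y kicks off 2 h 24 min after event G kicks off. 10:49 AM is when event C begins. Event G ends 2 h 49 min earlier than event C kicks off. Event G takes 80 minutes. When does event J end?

Event G ends at 10:49 AM − 169 min = 8:00 AM.
Event G starts at 8:00 AM − 80 min = 6:40 AM.
Event Y starts at 6:40 AM + 144 min = 9:04 AM.
So event J ends at 9:04 AM.

9:04 AM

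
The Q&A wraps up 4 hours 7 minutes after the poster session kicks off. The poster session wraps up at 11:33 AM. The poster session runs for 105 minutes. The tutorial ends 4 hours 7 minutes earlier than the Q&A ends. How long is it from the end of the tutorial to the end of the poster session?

The poster session starts at 11:33 AM − 105 min = 9:48 AM.
The Q&A ends at 9:48 AM + 247 min = 1:55 PM.
The tutorial ends at 1:55 PM − 247 min = 9:48 AM.
From 9:48 AM to 11:33 AM is 1 hour 45 minutes.

1 hour 45 minutes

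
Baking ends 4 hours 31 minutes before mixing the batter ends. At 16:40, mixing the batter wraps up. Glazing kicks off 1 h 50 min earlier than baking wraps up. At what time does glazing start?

10:19

Baking ends at 16:40 − 271 min = 12:09.
Glazing starts at 12:09 − 110 min = 10:19.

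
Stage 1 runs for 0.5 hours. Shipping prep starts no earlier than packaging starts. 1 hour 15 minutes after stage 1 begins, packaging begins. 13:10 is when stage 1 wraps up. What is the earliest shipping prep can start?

13:55

Stage 1 starts at 13:10 − 30 min = 12:40.
Packaging starts at 12:40 + 75 min = 13:55.
Shipping prep is bounded by packaging, so the earliest it can start is 13:55.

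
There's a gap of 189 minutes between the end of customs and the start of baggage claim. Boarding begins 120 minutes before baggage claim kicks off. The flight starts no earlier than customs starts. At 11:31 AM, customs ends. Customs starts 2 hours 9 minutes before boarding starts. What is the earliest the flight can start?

Baggage claim starts at 11:31 AM + 189 min = 2:40 PM.
Boarding starts at 2:40 PM − 120 min = 12:40 PM.
Customs starts at 12:40 PM − 129 min = 10:31 AM.
The flight is bounded by customs, so the earliest it can start is 10:31 AM.

10:31 AM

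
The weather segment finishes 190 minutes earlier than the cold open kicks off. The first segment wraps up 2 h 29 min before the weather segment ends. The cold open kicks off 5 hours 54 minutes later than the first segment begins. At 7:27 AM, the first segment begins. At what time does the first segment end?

7:42 AM

The cold open starts at 7:27 AM + 354 min = 1:21 PM.
The weather segment ends at 1:21 PM − 190 min = 10:11 AM.
The first segment ends at 10:11 AM − 149 min = 7:42 AM.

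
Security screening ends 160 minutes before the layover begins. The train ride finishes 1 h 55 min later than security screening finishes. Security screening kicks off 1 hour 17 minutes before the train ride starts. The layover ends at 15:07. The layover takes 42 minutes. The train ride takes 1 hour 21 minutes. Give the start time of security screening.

11:02

The layover starts at 15:07 − 42 min = 14:25.
Security screening ends at 14:25 − 160 min = 11:45.
The train ride ends at 11:45 + 115 min = 13:40.
The train ride starts at 13:40 − 81 min = 12:19.
Security screening starts at 12:19 − 77 min = 11:02.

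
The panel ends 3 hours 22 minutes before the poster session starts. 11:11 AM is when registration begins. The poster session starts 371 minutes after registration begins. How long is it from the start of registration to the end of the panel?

2 hours 49 minutes

The poster session starts at 11:11 AM + 371 min = 5:22 PM.
The panel ends at 5:22 PM − 202 min = 2:00 PM.
From 11:11 AM to 2:00 PM is 2 hours 49 minutes.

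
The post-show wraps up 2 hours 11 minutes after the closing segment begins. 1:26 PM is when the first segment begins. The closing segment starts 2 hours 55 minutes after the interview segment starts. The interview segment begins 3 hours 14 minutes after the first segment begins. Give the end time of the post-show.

9:46 PM

The interview segment starts at 1:26 PM + 194 min = 4:40 PM.
The closing segment starts at 4:40 PM + 175 min = 7:35 PM.
The post-show ends at 7:35 PM + 131 min = 9:46 PM.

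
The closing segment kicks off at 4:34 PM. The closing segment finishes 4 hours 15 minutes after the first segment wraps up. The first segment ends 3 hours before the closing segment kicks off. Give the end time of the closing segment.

5:49 PM

The first segment ends at 4:34 PM − 180 min = 1:34 PM.
The closing segment ends at 1:34 PM + 255 min = 5:49 PM.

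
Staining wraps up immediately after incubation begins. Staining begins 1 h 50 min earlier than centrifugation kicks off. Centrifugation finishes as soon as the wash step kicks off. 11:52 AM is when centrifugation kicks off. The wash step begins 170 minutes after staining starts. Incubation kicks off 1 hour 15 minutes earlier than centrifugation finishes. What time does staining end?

Staining starts at 11:52 AM − 110 min = 10:02 AM.
The wash step starts at 10:02 AM + 170 min = 12:52 PM.
So centrifugation ends at 12:52 PM.
Incubation starts at 12:52 PM − 75 min = 11:37 AM.
So staining ends at 11:37 AM.

11:37 AM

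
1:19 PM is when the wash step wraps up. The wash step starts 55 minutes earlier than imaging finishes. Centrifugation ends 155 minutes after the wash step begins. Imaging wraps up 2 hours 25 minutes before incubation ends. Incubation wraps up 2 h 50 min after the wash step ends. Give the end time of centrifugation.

Incubation ends at 1:19 PM + 170 min = 4:09 PM.
Imaging ends at 4:09 PM − 145 min = 1:44 PM.
The wash step starts at 1:44 PM − 55 min = 12:49 PM.
Centrifugation ends at 12:49 PM + 155 min = 3:24 PM.

3:24 PM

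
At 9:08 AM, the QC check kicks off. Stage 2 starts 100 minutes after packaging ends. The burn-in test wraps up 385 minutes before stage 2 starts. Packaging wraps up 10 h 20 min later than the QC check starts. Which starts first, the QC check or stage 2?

the QC check

Packaging ends at 9:08 AM + 620 min = 7:28 PM.
Stage 2 starts at 7:28 PM + 100 min = 9:08 PM.
The QC check starts at 9:08 AM and stage 2 starts at 9:08 PM, so the QC check is first.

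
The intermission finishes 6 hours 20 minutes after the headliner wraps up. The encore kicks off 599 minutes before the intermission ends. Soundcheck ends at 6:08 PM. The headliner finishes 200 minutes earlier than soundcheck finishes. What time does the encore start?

The headliner ends at 6:08 PM − 200 min = 2:48 PM.
The intermission ends at 2:48 PM + 380 min = 9:08 PM.
The encore starts at 9:08 PM − 599 min = 11:09 AM.

11:09 AM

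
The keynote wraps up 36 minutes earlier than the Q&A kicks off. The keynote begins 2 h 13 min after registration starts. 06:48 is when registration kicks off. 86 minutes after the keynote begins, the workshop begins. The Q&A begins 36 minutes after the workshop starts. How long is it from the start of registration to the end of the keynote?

The keynote starts at 06:48 + 133 min = 09:01.
The workshop starts at 09:01 + 86 min = 10:27.
The Q&A starts at 10:27 + 36 min = 11:03.
The keynote ends at 11:03 − 36 min = 10:27.
From 06:48 to 10:27 is 3 h 39 min.

3 h 39 min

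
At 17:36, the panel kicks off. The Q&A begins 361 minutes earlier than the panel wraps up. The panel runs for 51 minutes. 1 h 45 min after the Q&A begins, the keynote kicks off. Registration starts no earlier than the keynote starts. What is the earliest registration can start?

14:11

The panel ends at 17:36 + 51 min = 18:27.
The Q&A starts at 18:27 − 361 min = 12:26.
The keynote starts at 12:26 + 105 min = 14:11.
Registration is bounded by the keynote, so the earliest it can start is 14:11.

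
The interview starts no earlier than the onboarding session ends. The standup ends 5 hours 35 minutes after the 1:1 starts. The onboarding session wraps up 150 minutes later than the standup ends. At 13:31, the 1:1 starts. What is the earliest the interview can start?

21:36

The standup ends at 13:31 + 335 min = 19:06.
The onboarding session ends at 19:06 + 150 min = 21:36.
The interview is bounded by the onboarding session, so the earliest it can start is 21:36.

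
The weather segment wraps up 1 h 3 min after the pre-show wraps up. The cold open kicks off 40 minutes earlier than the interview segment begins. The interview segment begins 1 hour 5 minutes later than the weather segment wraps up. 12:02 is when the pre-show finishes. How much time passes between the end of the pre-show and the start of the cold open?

88 minutes

The weather segment ends at 12:02 + 63 min = 13:05.
The interview segment starts at 13:05 + 65 min = 14:10.
The cold open starts at 14:10 − 40 min = 13:30.
From 12:02 to 13:30 is 88 minutes.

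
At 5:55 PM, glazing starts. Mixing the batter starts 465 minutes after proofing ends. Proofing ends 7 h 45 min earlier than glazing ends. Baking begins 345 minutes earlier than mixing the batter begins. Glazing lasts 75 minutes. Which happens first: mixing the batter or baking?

Glazing ends at 5:55 PM + 75 min = 7:10 PM.
Proofing ends at 7:10 PM − 465 min = 11:25 AM.
Mixing the batter starts at 11:25 AM + 465 min = 7:10 PM.
Baking starts at 7:10 PM − 345 min = 1:25 PM.
Mixing the batter starts at 7:10 PM and baking starts at 1:25 PM, so baking is first.

baking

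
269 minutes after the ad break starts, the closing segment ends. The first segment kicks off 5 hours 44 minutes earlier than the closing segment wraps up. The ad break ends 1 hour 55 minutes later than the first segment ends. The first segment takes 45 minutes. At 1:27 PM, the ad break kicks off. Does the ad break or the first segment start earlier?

the first segment

The closing segment ends at 1:27 PM + 269 min = 5:56 PM.
The first segment starts at 5:56 PM − 344 min = 12:12 PM.
The ad break starts at 1:27 PM and the first segment starts at 12:12 PM, so the first segment is first.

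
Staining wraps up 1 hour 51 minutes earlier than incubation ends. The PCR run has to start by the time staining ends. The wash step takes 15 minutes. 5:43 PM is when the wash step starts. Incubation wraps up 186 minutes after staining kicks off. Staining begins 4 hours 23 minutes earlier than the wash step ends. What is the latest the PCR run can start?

2:50 PM

The wash step ends at 5:43 PM + 15 min = 5:58 PM.
Staining starts at 5:58 PM − 263 min = 1:35 PM.
Incubation ends at 1:35 PM + 186 min = 4:41 PM.
Staining ends at 4:41 PM − 111 min = 2:50 PM.
The PCR run is bounded by staining, so the latest it can start is 2:50 PM.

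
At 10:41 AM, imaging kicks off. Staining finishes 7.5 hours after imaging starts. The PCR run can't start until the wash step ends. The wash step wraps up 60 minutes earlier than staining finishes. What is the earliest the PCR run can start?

5:11 PM

Staining ends at 10:41 AM + 450 min = 6:11 PM.
The wash step ends at 6:11 PM − 60 min = 5:11 PM.
The PCR run is bounded by the wash step, so the earliest it can start is 5:11 PM.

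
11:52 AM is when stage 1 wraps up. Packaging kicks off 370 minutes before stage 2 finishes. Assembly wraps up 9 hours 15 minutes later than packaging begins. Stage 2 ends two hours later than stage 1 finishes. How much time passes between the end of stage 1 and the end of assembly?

Stage 2 ends at 11:52 AM + 120 min = 1:52 PM.
Packaging starts at 1:52 PM − 370 min = 7:42 AM.
Assembly ends at 7:42 AM + 555 min = 4:57 PM.
From 11:52 AM to 4:57 PM is 5 hours 5 minutes.

5 hours 5 minutes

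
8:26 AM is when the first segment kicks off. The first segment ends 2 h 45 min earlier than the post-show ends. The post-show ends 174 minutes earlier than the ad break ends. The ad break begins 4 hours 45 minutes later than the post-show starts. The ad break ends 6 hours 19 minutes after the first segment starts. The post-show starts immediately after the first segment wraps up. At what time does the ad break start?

1:51 PM

The ad break ends at 8:26 AM + 379 min = 2:45 PM.
The post-show ends at 2:45 PM − 174 min = 11:51 AM.
The first segment ends at 11:51 AM − 165 min = 9:06 AM.
So the post-show starts at 9:06 AM.
The ad break starts at 9:06 AM + 285 min = 1:51 PM.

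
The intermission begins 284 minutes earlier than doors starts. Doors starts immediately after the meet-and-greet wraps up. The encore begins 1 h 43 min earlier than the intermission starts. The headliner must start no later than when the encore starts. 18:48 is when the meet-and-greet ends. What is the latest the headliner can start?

12:21

Doors starts at 18:48.
The intermission starts at 18:48 − 284 min = 14:04.
The encore starts at 14:04 − 103 min = 12:21.
The headliner is bounded by the encore, so the latest it can start is 12:21.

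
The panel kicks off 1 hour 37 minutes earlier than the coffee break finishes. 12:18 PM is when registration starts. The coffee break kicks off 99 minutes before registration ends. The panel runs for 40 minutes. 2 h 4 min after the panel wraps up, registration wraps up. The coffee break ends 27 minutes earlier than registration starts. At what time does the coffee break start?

11:19 AM

The coffee break ends at 12:18 PM − 27 min = 11:51 AM.
The panel starts at 11:51 AM − 97 min = 10:14 AM.
The panel ends at 10:14 AM + 40 min = 10:54 AM.
Registration ends at 10:54 AM + 124 min = 12:58 PM.
The coffee break starts at 12:58 PM − 99 min = 11:19 AM.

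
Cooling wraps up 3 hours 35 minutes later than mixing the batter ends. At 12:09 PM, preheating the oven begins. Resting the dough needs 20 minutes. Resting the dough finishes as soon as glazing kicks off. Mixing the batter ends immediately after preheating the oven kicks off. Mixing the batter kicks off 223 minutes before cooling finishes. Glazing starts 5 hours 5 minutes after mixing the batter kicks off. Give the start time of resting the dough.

Mixing the batter ends at 12:09 PM.
Cooling ends at 12:09 PM + 215 min = 3:44 PM.
Mixing the batter starts at 3:44 PM − 223 min = 12:01 PM.
Glazing starts at 12:01 PM + 305 min = 5:06 PM.
So resting the dough ends at 5:06 PM.
Resting the dough starts at 5:06 PM − 20 min = 4:46 PM.

4:46 PM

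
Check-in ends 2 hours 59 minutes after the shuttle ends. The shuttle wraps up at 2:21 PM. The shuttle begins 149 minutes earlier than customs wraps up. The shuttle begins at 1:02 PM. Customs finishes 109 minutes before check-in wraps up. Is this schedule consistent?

Yes

Check-in ends at 2:21 PM + 179 min = 5:20 PM.
Customs ends at 5:20 PM − 109 min = 3:31 PM.
The shuttle starts at 3:31 PM − 149 min = 1:02 PM.
That matches the stated 1:02 PM, so the schedule is consistent.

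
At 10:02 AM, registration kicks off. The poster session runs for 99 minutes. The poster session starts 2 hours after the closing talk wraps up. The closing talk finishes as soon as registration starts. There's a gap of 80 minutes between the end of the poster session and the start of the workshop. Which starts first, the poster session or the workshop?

the poster session

The closing talk ends at 10:02 AM.
The poster session starts at 10:02 AM + 120 min = 12:02 PM.
The poster session ends at 12:02 PM + 99 min = 1:41 PM.
The workshop starts at 1:41 PM + 80 min = 3:01 PM.
The poster session starts at 12:02 PM and the workshop starts at 3:01 PM, so the poster session is first.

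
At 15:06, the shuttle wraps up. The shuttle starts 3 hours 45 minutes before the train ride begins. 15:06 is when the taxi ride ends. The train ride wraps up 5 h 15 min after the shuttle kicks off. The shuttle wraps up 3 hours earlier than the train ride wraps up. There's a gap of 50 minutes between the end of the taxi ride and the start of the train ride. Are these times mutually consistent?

No

The train ride starts at 15:06 + 50 min = 15:56.
The shuttle starts at 15:56 − 225 min = 12:11.
The train ride ends at 12:11 + 315 min = 17:26.
The shuttle ends at 17:26 − 180 min = 14:26.
But the shuttle is also said to end at 15:06 — a 40-minute conflict.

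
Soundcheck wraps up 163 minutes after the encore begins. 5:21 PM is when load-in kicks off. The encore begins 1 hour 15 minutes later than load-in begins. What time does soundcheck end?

The encore starts at 5:21 PM + 75 min = 6:36 PM.
Soundcheck ends at 6:36 PM + 163 min = 9:19 PM.

9:19 PM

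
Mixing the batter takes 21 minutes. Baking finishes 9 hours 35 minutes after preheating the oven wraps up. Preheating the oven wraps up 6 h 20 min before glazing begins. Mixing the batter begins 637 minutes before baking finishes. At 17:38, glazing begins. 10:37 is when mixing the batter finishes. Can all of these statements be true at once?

Yes

Preheating the oven ends at 17:38 − 380 min = 11:18.
Baking ends at 11:18 + 575 min = 20:53.
Mixing the batter starts at 20:53 − 637 min = 10:16.
Mixing the batter ends at 10:16 + 21 min = 10:37.
That matches the stated 10:37, so the schedule is consistent.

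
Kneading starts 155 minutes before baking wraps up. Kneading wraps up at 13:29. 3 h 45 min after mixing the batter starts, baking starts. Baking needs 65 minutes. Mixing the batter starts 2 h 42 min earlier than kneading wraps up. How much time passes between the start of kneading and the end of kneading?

27 minutes

Mixing the batter starts at 13:29 − 162 min = 10:47.
Baking starts at 10:47 + 225 min = 14:32.
Baking ends at 14:32 + 65 min = 15:37.
Kneading starts at 15:37 − 155 min = 13:02.
From 13:02 to 13:29 is 27 minutes.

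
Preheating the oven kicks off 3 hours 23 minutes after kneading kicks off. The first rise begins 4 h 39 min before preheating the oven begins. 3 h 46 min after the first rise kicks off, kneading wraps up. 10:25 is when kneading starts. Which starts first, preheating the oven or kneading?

kneading

Preheating the oven starts at 10:25 + 203 min = 13:48.
Preheating the oven starts at 13:48 and kneading starts at 10:25, so kneading is first.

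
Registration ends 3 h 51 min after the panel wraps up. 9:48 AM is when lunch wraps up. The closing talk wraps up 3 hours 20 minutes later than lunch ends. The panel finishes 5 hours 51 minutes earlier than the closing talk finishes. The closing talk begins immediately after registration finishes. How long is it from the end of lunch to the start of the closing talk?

The closing talk ends at 9:48 AM + 200 min = 1:08 PM.
The panel ends at 1:08 PM − 351 min = 7:17 AM.
Registration ends at 7:17 AM + 231 min = 11:08 AM.
So the closing talk starts at 11:08 AM.
From 9:48 AM to 11:08 AM is 1 hour 20 minutes.

1 hour 20 minutes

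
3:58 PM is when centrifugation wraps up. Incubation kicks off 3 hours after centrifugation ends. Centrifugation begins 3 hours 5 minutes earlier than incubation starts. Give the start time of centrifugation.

3:53 PM

Incubation starts at 3:58 PM + 180 min = 6:58 PM.
Centrifugation starts at 6:58 PM − 185 min = 3:53 PM.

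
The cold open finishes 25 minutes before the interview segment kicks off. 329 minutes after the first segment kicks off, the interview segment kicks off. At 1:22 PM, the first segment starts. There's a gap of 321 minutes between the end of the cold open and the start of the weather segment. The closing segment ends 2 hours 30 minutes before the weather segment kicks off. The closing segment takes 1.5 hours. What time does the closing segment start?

The interview segment starts at 1:22 PM + 329 min = 6:51 PM.
The cold open ends at 6:51 PM − 25 min = 6:26 PM.
The weather segment starts at 6:26 PM + 321 min = 11:47 PM.
The closing segment ends at 11:47 PM − 150 min = 9:17 PM.
The closing segment starts at 9:17 PM − 90 min = 7:47 PM.

7:47 PM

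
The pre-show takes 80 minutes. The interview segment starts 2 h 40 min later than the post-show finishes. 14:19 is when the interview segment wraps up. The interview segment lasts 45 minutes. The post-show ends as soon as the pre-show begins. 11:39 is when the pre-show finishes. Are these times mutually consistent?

No

The pre-show starts at 11:39 − 80 min = 10:19.
So the post-show ends at 10:19.
The interview segment starts at 10:19 + 160 min = 12:59.
The interview segment ends at 12:59 + 45 min = 13:44.
But the interview segment is also said to end at 14:19 — a 35-minute conflict.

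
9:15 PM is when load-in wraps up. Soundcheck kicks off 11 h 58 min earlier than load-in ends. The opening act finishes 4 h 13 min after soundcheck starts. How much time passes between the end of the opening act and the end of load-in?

465 minutes

Soundcheck starts at 9:15 PM − 718 min = 9:17 AM.
The opening act ends at 9:17 AM + 253 min = 1:30 PM.
From 1:30 PM to 9:15 PM is 465 minutes.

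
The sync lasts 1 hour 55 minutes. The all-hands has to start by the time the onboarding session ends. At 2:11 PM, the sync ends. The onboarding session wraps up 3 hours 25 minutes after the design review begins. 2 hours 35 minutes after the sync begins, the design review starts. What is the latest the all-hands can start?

The sync starts at 2:11 PM − 115 min = 12:16 PM.
The design review starts at 12:16 PM + 155 min = 2:51 PM.
The onboarding session ends at 2:51 PM + 205 min = 6:16 PM.
The all-hands is bounded by the onboarding session, so the latest it can start is 6:16 PM.

6:16 PM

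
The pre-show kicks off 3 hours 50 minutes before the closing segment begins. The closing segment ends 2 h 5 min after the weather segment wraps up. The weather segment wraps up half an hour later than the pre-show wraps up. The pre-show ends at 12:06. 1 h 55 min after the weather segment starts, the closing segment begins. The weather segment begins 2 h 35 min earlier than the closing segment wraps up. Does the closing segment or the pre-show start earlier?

the pre-show

The weather segment ends at 12:06 + 30 min = 12:36.
The closing segment ends at 12:36 + 125 min = 14:41.
The weather segment starts at 14:41 − 155 min = 12:06.
The closing segment starts at 12:06 + 115 min = 14:01.
The pre-show starts at 14:01 − 230 min = 10:11.
The closing segment starts at 14:01 and the pre-show starts at 10:11, so the pre-show is first.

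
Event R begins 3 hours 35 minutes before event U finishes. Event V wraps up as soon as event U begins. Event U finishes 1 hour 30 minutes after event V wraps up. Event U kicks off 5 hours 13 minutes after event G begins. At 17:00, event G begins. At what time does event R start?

20:08

Event U starts at 17:00 + 313 min = 22:13.
So event V ends at 22:13.
Event U ends at 22:13 + 90 min = 23:43.
Event R starts at 23:43 − 215 min = 20:08.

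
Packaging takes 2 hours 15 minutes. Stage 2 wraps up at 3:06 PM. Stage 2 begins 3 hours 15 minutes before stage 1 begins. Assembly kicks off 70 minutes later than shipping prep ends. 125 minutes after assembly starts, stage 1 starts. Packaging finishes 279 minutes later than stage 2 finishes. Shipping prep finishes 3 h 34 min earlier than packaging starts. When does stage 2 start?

Packaging ends at 3:06 PM + 279 min = 7:45 PM.
Packaging starts at 7:45 PM − 135 min = 5:30 PM.
Shipping prep ends at 5:30 PM − 214 min = 1:56 PM.
Assembly starts at 1:56 PM + 70 min = 3:06 PM.
Stage 1 starts at 3:06 PM + 125 min = 5:11 PM.
Stage 2 starts at 5:11 PM − 195 min = 1:56 PM.

1:56 PM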